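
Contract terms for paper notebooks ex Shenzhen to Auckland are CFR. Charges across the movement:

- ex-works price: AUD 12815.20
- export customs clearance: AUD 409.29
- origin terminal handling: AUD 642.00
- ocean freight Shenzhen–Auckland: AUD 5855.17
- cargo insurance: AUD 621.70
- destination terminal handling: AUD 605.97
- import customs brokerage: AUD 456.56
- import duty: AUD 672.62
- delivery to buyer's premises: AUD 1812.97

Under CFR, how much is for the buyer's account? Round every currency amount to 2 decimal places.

CFR: the seller pays costs through ocean freight to the destination port, but not insurance.
Seller's account: goods 12815.20 + export clearance 409.29 + origin terminal 642.00 + freight 5855.17 = 19721.66
Buyer's account: insurance 621.70 + destination terminal 605.97 + brokerage 456.56 + duty 672.62 + delivery 1812.97 = 4169.82

Buyer's account: AUD 4169.82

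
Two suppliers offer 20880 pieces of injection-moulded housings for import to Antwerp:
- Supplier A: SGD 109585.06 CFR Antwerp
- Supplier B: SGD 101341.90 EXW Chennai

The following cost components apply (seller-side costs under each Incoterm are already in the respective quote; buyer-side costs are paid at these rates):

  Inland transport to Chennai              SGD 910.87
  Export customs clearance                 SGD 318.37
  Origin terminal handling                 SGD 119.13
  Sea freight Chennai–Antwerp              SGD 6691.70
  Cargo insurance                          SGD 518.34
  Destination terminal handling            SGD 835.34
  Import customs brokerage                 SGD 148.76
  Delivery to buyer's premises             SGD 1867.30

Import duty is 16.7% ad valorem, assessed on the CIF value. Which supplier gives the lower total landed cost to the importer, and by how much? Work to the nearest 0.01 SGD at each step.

Supplier A (CFR):
CIF value = CFR price + insurance = 109585.06 + 518.34 = 110103.40
Import duty = 110103.40 × 16.7% = 18387.27
Buyer bears (A): 518.34 + 835.34 + 148.76 + 1867.30 = 3369.74
Landed cost (A) = invoice 109585.06 + 3369.74 + duty 18387.27 = 131342.07
Supplier B (EXW):
CIF value = EXW price + inland to port + export clearance + origin terminal + freight + insurance = 101341.90 + 910.87 + 318.37 + 119.13 + 6691.70 + 518.34 = 109900.31
Import duty = 109900.31 × 16.7% = 18353.35
Buyer bears (B): 910.87 + 318.37 + 119.13 + 6691.70 + 518.34 + 835.34 + 148.76 + 1867.30 = 11409.81
Landed cost (B) = invoice 101341.90 + 11409.81 + duty 18353.35 = 131105.06
Difference = |131342.07 − 131105.06| = 237.01

Supplier B is cheaper by SGD 237.01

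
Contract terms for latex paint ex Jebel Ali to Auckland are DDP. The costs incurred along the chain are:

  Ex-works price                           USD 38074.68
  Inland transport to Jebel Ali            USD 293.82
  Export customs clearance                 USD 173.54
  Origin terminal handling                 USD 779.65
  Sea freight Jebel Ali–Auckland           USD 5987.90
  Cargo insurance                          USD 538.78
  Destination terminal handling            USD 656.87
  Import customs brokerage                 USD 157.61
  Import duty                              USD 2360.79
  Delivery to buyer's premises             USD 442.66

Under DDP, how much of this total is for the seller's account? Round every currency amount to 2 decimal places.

Seller's account: USD 49466.30

DDP: the seller bears all costs including import duty.
Seller's account: goods 38074.68 + inland to port 293.82 + export clearance 173.54 + origin terminal 779.65 + freight 5987.90 + insurance 538.78 + destination terminal 656.87 + brokerage 157.61 + duty 2360.79 + delivery 442.66 = 49466.30
Buyer's account: 0.00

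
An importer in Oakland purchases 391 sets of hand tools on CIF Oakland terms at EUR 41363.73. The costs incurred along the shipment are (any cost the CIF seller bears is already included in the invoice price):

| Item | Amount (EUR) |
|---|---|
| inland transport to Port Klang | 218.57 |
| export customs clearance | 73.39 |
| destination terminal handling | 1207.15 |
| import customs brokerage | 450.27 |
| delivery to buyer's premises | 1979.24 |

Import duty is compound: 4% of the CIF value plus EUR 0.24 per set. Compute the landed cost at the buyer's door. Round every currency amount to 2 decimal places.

CIF: the seller pays costs through ocean freight and marine insurance to the destination port.
Already in the invoice (seller's account under CIF): inland to port, export clearance — exclude.
The CIF price already equals the CIF value: 41363.73
Ad valorem component: 41363.73 × 4% = 1654.55
Specific component: 391 × 0.24 = 93.84
Import duty = 1654.55 + 93.84 = 1748.39
Buyer bears: destination terminal 1207.15 + brokerage 450.27 + delivery 1979.24 + duty 1748.39 = 5385.05
Landed cost = invoice 41363.73 + 5385.05 = 46748.78

Total landed cost: EUR 46748.78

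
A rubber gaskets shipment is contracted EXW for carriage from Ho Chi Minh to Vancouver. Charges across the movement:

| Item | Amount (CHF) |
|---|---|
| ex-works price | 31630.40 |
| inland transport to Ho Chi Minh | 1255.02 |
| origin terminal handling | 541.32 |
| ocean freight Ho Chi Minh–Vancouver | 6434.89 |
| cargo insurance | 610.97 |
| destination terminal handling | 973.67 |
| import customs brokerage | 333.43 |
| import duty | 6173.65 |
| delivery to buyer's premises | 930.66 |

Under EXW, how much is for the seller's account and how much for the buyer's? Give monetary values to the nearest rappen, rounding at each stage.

EXW: the seller makes goods available at their premises; the buyer bears all onward costs.
Seller's account: goods 31630.40 = 31630.40
Buyer's account: inland to port 1255.02 + origin terminal 541.32 + freight 6434.89 + insurance 610.97 + destination terminal 973.67 + brokerage 333.43 + duty 6173.65 + delivery 930.66 = 17253.61

Seller: CHF 31630.40; buyer: CHF 17253.61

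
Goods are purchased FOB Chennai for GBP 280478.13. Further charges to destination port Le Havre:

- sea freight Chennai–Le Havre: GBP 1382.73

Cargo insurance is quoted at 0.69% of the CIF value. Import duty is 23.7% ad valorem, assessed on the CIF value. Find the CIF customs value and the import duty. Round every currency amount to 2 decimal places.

CIF value: GBP 283819.21; import duty: GBP 67265.15

Let C be the CIF value. C = FOB price + freight + 0.69% × C
C − 0.69% × C = 280478.13 + 1382.73
0.9931 × C = 281860.86
C = 281860.86 / 0.9931 = 283819.21
Insurance premium = 0.69% × 283819.21 = 1958.35
Import duty = 283819.21 × 23.7% = 67265.15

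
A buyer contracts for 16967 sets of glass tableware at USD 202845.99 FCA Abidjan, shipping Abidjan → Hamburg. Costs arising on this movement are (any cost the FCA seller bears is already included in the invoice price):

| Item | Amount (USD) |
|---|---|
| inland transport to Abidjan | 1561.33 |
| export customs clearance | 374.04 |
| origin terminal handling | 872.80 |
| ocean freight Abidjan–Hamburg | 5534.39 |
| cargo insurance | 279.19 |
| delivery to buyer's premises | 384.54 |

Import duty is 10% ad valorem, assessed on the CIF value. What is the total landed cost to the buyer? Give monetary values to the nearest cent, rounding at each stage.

FCA: the seller delivers export-cleared goods to the carrier; the buyer bears costs from that point.
Already in the invoice (seller's account under FCA): inland to port, export clearance — exclude.
CIF value = FCA price + origin terminal + freight + insurance = 202845.99 + 872.80 + 5534.39 + 279.19 = 209532.37
Import duty = 209532.37 × 10% = 20953.24
Buyer bears: origin terminal 872.80 + freight 5534.39 + insurance 279.19 + delivery 384.54 + duty 20953.24 = 28024.16
Landed cost = invoice 202845.99 + 28024.16 = 230870.15

Total landed cost: USD 230870.15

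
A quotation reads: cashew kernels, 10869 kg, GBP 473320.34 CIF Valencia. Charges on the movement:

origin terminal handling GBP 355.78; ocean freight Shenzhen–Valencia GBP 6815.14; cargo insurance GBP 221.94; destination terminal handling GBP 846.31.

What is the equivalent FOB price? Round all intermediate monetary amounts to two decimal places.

Not relevant to the conversion: origin terminal — on the seller under both CIF and FOB; already in the CIF price and stays in the FOB price. destination terminal — on the buyer under both terms; not part of either seller's price.
From CIF to FOB, the seller no longer bears: freight, insurance.
FOB price = 473320.34 − 6815.14 − 221.94 = 466283.26

FOB price: GBP 466283.26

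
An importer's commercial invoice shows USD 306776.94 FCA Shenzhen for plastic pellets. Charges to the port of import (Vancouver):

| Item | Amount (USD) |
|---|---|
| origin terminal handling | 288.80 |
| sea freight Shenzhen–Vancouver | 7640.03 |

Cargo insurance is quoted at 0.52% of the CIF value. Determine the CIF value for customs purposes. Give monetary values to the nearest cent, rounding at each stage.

CIF value: USD 316350.79

Let C be the CIF value. C = FCA price + pre-shipment costs + freight + 0.52% × C
C − 0.52% × C = 306776.94 + 288.80 + 7640.03
0.9948 × C = 314705.77
C = 314705.77 / 0.9948 = 316350.79
Insurance premium = 0.52% × 316350.79 = 1645.02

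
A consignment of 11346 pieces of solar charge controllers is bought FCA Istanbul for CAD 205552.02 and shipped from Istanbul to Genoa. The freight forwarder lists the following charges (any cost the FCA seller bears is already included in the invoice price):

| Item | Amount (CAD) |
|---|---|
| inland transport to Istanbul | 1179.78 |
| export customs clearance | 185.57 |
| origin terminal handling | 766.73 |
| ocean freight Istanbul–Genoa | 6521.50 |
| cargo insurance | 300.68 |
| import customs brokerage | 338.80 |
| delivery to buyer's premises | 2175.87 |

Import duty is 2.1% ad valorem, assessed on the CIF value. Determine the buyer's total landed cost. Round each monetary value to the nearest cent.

Total landed cost: CAD 220131.56

FCA: the seller delivers export-cleared goods to the carrier; the buyer bears costs from that point.
Already in the invoice (seller's account under FCA): inland to port, export clearance — exclude.
CIF value = FCA price + origin terminal + freight + insurance = 205552.02 + 766.73 + 6521.50 + 300.68 = 213140.93
Import duty = 213140.93 × 2.1% = 4475.96
Buyer bears: origin terminal 766.73 + freight 6521.50 + insurance 300.68 + brokerage 338.80 + delivery 2175.87 + duty 4475.96 = 14579.54
Landed cost = invoice 205552.02 + 14579.54 = 220131.56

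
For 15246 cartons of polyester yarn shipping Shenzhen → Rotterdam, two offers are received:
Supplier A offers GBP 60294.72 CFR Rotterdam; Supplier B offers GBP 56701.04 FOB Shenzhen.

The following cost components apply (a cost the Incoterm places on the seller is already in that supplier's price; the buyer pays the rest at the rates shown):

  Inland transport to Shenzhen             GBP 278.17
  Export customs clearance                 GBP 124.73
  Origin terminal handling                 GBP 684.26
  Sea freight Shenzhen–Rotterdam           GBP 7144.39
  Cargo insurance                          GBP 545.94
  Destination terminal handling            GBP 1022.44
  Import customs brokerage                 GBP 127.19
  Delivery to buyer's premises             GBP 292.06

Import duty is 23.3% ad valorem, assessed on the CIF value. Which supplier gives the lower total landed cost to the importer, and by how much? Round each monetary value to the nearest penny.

Supplier A is cheaper by GBP 4378.03

Supplier A (CFR):
CIF value = CFR price + insurance = 60294.72 + 545.94 = 60840.66
Import duty = 60840.66 × 23.3% = 14175.87
Buyer bears (A): 545.94 + 1022.44 + 127.19 + 292.06 = 1987.63
Landed cost (A) = invoice 60294.72 + 1987.63 + duty 14175.87 = 76458.22
Supplier B (FOB):
CIF value = FOB price + freight + insurance = 56701.04 + 7144.39 + 545.94 = 64391.37
Import duty = 64391.37 × 23.3% = 15003.19
Buyer bears (B): 7144.39 + 545.94 + 1022.44 + 127.19 + 292.06 = 9132.02
Landed cost (B) = invoice 56701.04 + 9132.02 + duty 15003.19 = 80836.25
Difference = |76458.22 − 80836.25| = 4378.03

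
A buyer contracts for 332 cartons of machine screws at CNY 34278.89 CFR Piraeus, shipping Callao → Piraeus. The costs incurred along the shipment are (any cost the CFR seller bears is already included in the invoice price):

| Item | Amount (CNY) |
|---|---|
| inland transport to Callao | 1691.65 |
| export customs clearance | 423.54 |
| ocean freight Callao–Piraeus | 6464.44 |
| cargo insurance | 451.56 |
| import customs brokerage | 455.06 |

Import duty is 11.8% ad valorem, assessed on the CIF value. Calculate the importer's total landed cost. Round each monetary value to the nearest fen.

Total landed cost: CNY 39283.70

CFR: the seller pays costs through ocean freight to the destination port, but not insurance.
Already in the invoice (seller's account under CFR): inland to port, export clearance, freight — exclude.
CIF value = CFR price + insurance = 34278.89 + 451.56 = 34730.45
Import duty = 34730.45 × 11.8% = 4098.19
Buyer bears: insurance 451.56 + brokerage 455.06 + duty 4098.19 = 5004.81
Landed cost = invoice 34278.89 + 5004.81 = 39283.70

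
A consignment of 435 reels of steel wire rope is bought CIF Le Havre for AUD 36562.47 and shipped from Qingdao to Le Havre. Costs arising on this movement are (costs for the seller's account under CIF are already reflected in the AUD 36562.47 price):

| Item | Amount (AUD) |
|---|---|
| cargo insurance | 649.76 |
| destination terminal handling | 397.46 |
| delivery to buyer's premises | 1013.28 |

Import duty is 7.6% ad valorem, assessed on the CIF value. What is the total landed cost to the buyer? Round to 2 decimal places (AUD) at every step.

CIF: the seller pays costs through ocean freight and marine insurance to the destination port.
Already in the invoice (seller's account under CIF): insurance — exclude.
The CIF price already equals the CIF value: 36562.47
Import duty = 36562.47 × 7.6% = 2778.75
Buyer bears: destination terminal 397.46 + delivery 1013.28 + duty 2778.75 = 4189.49
Landed cost = invoice 36562.47 + 4189.49 = 40751.96

Total landed cost: AUD 40751.96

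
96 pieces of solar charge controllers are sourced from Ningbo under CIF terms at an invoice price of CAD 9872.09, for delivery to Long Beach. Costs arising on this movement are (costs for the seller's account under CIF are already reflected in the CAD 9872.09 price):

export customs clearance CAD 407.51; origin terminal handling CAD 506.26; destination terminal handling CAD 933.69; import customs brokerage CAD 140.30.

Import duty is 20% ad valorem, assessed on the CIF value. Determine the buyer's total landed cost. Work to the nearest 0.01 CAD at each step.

Total landed cost: CAD 12920.50

CIF: the seller pays costs through ocean freight and marine insurance to the destination port.
Already in the invoice (seller's account under CIF): export clearance, origin terminal — exclude.
The CIF price already equals the CIF value: 9872.09
Import duty = 9872.09 × 20% = 1974.42
Buyer bears: destination terminal 933.69 + brokerage 140.30 + duty 1974.42 = 3048.41
Landed cost = invoice 9872.09 + 3048.41 = 12920.50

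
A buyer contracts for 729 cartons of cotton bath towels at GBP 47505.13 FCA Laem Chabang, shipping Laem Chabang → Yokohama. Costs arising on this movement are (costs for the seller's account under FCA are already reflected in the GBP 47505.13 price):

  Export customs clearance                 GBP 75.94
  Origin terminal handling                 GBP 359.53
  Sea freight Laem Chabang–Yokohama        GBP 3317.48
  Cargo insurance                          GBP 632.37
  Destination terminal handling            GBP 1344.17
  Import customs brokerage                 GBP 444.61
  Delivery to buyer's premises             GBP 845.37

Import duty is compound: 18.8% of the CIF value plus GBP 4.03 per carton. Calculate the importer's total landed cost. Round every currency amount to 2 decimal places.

Total landed cost: GBP 67127.66

FCA: the seller delivers export-cleared goods to the carrier; the buyer bears costs from that point.
Already in the invoice (seller's account under FCA): export clearance — exclude.
CIF value = FCA price + origin terminal + freight + insurance = 47505.13 + 359.53 + 3317.48 + 632.37 = 51814.51
Ad valorem component: 51814.51 × 18.8% = 9741.13
Specific component: 729 × 4.03 = 2937.87
Import duty = 9741.13 + 2937.87 = 12679.00
Buyer bears: origin terminal 359.53 + freight 3317.48 + insurance 632.37 + destination terminal 1344.17 + brokerage 444.61 + delivery 845.37 + duty 12679.00 = 19622.53
Landed cost = invoice 47505.13 + 19622.53 = 67127.66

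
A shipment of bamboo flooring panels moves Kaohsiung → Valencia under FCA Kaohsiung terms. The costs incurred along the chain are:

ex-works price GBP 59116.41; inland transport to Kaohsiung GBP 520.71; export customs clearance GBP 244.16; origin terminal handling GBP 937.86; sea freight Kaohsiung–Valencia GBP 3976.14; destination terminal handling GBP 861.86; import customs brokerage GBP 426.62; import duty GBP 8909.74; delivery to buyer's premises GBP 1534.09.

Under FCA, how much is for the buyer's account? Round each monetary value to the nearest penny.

FCA: the seller delivers export-cleared goods to the carrier; the buyer bears costs from that point.
Seller's account: goods 59116.41 + inland to port 520.71 + export clearance 244.16 = 59881.28
Buyer's account: origin terminal 937.86 + freight 3976.14 + destination terminal 861.86 + brokerage 426.62 + duty 8909.74 + delivery 1534.09 = 16646.31

Buyer's account: GBP 16646.31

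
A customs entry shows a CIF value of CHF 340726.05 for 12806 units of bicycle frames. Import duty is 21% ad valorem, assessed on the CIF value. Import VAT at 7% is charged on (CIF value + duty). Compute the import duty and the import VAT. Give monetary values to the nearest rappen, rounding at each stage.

Import duty = 340726.05 × 21% = 71552.47
VAT base = CIF + duty = 340726.05 + 71552.47 = 412278.52
Import VAT = 412278.52 × 7% = 28859.50

Import duty: CHF 71552.47; import VAT: CHF 28859.50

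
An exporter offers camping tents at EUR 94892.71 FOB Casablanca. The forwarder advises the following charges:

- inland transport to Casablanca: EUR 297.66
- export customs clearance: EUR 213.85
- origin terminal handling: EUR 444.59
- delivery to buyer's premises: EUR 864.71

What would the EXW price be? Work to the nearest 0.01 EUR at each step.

Not relevant to the conversion: delivery — on the buyer under both terms; not part of either seller's price.
From FOB to EXW, the seller no longer bears: inland to port, export clearance, origin terminal.
EXW price = 94892.71 − 297.66 − 213.85 − 444.59 = 93936.61

EXW price: EUR 93936.61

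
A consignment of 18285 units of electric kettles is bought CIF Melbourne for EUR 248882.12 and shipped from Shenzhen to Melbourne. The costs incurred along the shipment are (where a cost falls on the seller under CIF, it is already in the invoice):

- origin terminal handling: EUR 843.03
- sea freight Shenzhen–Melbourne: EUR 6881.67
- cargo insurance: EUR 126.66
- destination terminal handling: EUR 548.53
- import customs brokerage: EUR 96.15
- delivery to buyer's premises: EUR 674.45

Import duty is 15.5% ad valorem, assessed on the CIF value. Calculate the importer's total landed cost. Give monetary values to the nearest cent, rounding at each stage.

Total landed cost: EUR 288777.98

CIF: the seller pays costs through ocean freight and marine insurance to the destination port.
Already in the invoice (seller's account under CIF): origin terminal, freight, insurance — exclude.
The CIF price already equals the CIF value: 248882.12
Import duty = 248882.12 × 15.5% = 38576.73
Buyer bears: destination terminal 548.53 + brokerage 96.15 + delivery 674.45 + duty 38576.73 = 39895.86
Landed cost = invoice 248882.12 + 39895.86 = 288777.98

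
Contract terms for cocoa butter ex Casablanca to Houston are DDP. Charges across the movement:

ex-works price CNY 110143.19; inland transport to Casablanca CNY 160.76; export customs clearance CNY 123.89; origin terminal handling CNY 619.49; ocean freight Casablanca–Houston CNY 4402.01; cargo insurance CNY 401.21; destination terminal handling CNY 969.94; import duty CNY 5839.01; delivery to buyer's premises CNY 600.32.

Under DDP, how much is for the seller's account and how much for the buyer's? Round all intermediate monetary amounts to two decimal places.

Seller: CNY 123259.82; buyer: CNY 0.00

DDP: the seller bears all costs including import duty.
Seller's account: goods 110143.19 + inland to port 160.76 + export clearance 123.89 + origin terminal 619.49 + freight 4402.01 + insurance 401.21 + destination terminal 969.94 + duty 5839.01 + delivery 600.32 = 123259.82
Buyer's account: 0.00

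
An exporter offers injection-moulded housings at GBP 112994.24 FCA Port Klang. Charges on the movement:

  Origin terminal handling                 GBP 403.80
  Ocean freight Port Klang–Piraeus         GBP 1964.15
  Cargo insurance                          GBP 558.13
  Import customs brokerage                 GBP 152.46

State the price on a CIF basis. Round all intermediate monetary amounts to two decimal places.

Not relevant to the conversion: brokerage — on the buyer under both terms; not part of either seller's price.
From FCA to CIF, the seller additionally bears: origin terminal, freight, insurance.
CIF price = 112994.24 + 403.80 + 1964.15 + 558.13 = 115920.32

CIF price: GBP 115920.32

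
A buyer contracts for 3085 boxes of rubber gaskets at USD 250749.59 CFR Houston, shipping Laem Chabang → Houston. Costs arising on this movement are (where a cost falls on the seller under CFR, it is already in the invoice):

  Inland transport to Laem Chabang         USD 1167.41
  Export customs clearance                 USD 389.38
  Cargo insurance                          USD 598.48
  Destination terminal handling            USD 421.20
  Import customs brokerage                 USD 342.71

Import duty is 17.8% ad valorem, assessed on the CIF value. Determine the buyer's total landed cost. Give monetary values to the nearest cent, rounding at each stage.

Total landed cost: USD 296851.94

CFR: the seller pays costs through ocean freight to the destination port, but not insurance.
Already in the invoice (seller's account under CFR): inland to port, export clearance — exclude.
CIF value = CFR price + insurance = 250749.59 + 598.48 = 251348.07
Import duty = 251348.07 × 17.8% = 44739.96
Buyer bears: insurance 598.48 + destination terminal 421.20 + brokerage 342.71 + duty 44739.96 = 46102.35
Landed cost = invoice 250749.59 + 46102.35 = 296851.94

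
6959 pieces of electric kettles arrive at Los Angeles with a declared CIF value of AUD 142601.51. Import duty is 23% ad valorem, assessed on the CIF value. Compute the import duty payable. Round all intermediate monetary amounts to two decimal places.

Import duty: AUD 32798.35

Import duty = 142601.51 × 23% = 32798.35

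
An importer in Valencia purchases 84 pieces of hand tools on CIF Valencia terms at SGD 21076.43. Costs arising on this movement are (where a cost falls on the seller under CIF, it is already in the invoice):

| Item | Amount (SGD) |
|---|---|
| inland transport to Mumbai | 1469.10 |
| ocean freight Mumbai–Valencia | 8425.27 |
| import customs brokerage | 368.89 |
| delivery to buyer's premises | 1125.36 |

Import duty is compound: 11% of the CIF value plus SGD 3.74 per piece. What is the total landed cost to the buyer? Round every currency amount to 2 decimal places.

CIF: the seller pays costs through ocean freight and marine insurance to the destination port.
Already in the invoice (seller's account under CIF): inland to port, freight — exclude.
The CIF price already equals the CIF value: 21076.43
Ad valorem component: 21076.43 × 11% = 2318.41
Specific component: 84 × 3.74 = 314.16
Import duty = 2318.41 + 314.16 = 2632.57
Buyer bears: brokerage 368.89 + delivery 1125.36 + duty 2632.57 = 4126.82
Landed cost = invoice 21076.43 + 4126.82 = 25203.25

Total landed cost: SGD 25203.25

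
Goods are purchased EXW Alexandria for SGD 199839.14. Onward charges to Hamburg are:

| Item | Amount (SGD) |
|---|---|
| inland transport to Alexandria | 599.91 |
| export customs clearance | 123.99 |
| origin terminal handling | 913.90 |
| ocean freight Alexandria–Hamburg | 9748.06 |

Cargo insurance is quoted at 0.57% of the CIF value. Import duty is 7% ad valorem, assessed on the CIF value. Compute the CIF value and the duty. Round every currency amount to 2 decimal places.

CIF value: SGD 212435.88; import duty: SGD 14870.51

Let C be the CIF value. C = EXW price + pre-shipment costs + freight + 0.57% × C
C − 0.57% × C = 199839.14 + 599.91 + 123.99 + 913.90 + 9748.06
0.9943 × C = 211225.00
C = 211225.00 / 0.9943 = 212435.88
Insurance premium = 0.57% × 212435.88 = 1210.88
Import duty = 212435.88 × 7% = 14870.51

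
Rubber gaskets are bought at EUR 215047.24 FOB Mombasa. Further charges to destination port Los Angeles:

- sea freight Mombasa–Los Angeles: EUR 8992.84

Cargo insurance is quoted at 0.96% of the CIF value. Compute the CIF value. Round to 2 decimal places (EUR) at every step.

Let C be the CIF value. C = FOB price + freight + 0.96% × C
C − 0.96% × C = 215047.24 + 8992.84
0.9904 × C = 224040.08
C = 224040.08 / 0.9904 = 226211.71
Insurance premium = 0.96% × 226211.71 = 2171.63

CIF value: EUR 226211.71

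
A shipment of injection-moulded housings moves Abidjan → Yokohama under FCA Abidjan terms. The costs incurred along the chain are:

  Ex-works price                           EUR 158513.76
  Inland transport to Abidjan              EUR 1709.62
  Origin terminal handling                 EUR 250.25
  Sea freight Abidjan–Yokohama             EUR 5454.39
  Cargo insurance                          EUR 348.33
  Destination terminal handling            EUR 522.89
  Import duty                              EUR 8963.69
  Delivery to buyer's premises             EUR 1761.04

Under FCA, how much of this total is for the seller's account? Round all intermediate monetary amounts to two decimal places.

FCA: the seller delivers export-cleared goods to the carrier; the buyer bears costs from that point.
Seller's account: goods 158513.76 + inland to port 1709.62 = 160223.38
Buyer's account: origin terminal 250.25 + freight 5454.39 + insurance 348.33 + destination terminal 522.89 + duty 8963.69 + delivery 1761.04 = 17300.59

Seller's account: EUR 160223.38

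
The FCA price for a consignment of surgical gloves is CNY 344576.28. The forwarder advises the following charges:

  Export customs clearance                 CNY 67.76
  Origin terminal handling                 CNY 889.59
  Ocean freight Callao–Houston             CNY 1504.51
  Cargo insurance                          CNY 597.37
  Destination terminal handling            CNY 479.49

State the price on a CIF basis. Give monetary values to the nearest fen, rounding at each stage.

Not relevant to the conversion: export clearance — on the seller under both FCA and CIF; already in the FCA price and stays in the CIF price. destination terminal — on the buyer under both terms; not part of either seller's price.
From FCA to CIF, the seller additionally bears: origin terminal, freight, insurance.
CIF price = 344576.28 + 889.59 + 1504.51 + 597.37 = 347567.75

CIF price: CNY 347567.75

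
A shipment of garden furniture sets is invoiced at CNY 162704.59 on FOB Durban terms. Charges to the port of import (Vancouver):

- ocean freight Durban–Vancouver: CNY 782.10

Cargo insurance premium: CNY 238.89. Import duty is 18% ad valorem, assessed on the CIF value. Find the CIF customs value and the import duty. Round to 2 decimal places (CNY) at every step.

CIF = FOB price + freight + insurance
CIF = 162704.59 + 782.10 + 238.89 = 163725.58
Import duty = 163725.58 × 18% = 29470.60

CIF value: CNY 163725.58; import duty: CNY 29470.60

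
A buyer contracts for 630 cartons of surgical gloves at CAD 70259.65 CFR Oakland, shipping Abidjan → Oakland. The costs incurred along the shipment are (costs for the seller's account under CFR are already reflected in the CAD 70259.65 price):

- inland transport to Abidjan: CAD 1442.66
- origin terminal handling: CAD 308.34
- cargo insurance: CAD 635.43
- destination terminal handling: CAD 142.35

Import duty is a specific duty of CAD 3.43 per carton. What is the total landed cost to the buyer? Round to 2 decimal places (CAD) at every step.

Total landed cost: CAD 73198.33

CFR: the seller pays costs through ocean freight to the destination port, but not insurance.
Already in the invoice (seller's account under CFR): inland to port, origin terminal — exclude.
CIF value = CFR price + insurance = 70259.65 + 635.43 = 70895.08
Import duty = 630 × 3.43 = 2160.90
Buyer bears: insurance 635.43 + destination terminal 142.35 + duty 2160.90 = 2938.68
Landed cost = invoice 70259.65 + 2938.68 = 73198.33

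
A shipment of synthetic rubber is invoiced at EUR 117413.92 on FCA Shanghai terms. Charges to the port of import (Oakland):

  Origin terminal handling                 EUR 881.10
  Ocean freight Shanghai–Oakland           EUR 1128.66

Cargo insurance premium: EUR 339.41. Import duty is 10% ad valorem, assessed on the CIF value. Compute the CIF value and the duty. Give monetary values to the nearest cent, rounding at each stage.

CIF = FCA price + pre-shipment costs + freight + insurance
CIF = 117413.92 + 881.10 + 1128.66 + 339.41 = 119763.09
Import duty = 119763.09 × 10% = 11976.31

CIF value: EUR 119763.09; import duty: EUR 11976.31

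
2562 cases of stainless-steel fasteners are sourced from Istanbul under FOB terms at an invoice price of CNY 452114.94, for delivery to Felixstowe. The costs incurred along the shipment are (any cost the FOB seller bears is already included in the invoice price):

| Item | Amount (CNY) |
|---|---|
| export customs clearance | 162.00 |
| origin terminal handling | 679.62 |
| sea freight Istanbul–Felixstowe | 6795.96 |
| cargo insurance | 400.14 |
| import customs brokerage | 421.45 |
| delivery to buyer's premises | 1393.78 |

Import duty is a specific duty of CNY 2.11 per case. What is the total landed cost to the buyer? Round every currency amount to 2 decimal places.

Total landed cost: CNY 466532.09

FOB: the seller bears costs until goods are on board at the origin port; the buyer bears freight, insurance and all costs thereafter.
Already in the invoice (seller's account under FOB): export clearance, origin terminal — exclude.
CIF value = FOB price + freight + insurance = 452114.94 + 6795.96 + 400.14 = 459311.04
Import duty = 2562 × 2.11 = 5405.82
Buyer bears: freight 6795.96 + insurance 400.14 + brokerage 421.45 + delivery 1393.78 + duty 5405.82 = 14417.15
Landed cost = invoice 452114.94 + 14417.15 = 466532.09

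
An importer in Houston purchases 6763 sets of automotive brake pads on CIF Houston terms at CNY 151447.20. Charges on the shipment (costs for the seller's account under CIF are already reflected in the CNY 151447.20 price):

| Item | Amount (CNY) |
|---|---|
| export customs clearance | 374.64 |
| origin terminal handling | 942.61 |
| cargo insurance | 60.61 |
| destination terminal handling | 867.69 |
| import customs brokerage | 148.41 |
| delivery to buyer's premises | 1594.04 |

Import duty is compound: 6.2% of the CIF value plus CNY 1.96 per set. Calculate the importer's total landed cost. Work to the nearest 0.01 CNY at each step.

CIF: the seller pays costs through ocean freight and marine insurance to the destination port.
Already in the invoice (seller's account under CIF): export clearance, origin terminal, insurance — exclude.
The CIF price already equals the CIF value: 151447.20
Ad valorem component: 151447.20 × 6.2% = 9389.73
Specific component: 6763 × 1.96 = 13255.48
Import duty = 9389.73 + 13255.48 = 22645.21
Buyer bears: destination terminal 867.69 + brokerage 148.41 + delivery 1594.04 + duty 22645.21 = 25255.35
Landed cost = invoice 151447.20 + 25255.35 = 176702.55

Total landed cost: CNY 176702.55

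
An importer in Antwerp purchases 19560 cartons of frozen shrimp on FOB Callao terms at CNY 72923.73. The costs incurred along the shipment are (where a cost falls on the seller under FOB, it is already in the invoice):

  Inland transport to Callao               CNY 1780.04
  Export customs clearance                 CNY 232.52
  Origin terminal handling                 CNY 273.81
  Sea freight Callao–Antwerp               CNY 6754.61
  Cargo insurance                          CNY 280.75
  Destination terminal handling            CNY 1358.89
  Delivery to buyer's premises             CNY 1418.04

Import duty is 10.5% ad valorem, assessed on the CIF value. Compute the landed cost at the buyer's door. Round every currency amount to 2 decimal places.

FOB: the seller bears costs until goods are on board at the origin port; the buyer bears freight, insurance and all costs thereafter.
Already in the invoice (seller's account under FOB): inland to port, export clearance, origin terminal — exclude.
CIF value = FOB price + freight + insurance = 72923.73 + 6754.61 + 280.75 = 79959.09
Import duty = 79959.09 × 10.5% = 8395.70
Buyer bears: freight 6754.61 + insurance 280.75 + destination terminal 1358.89 + delivery 1418.04 + duty 8395.70 = 18207.99
Landed cost = invoice 72923.73 + 18207.99 = 91131.72

Total landed cost: CNY 91131.72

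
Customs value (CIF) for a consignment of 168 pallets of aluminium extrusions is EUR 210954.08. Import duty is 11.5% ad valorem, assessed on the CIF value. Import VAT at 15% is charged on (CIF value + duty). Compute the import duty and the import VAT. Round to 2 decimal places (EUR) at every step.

Import duty: EUR 24259.72; import VAT: EUR 35282.07

Import duty = 210954.08 × 11.5% = 24259.72
VAT base = CIF + duty = 210954.08 + 24259.72 = 235213.80
Import VAT = 235213.80 × 15% = 35282.07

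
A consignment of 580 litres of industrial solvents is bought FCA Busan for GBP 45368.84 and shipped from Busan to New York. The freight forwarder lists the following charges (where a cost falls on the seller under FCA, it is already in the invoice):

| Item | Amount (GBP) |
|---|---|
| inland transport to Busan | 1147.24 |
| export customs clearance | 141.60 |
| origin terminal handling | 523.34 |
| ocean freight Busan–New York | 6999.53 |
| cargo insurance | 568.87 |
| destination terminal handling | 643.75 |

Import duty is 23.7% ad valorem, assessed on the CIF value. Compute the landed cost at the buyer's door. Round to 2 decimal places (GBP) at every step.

FCA: the seller delivers export-cleared goods to the carrier; the buyer bears costs from that point.
Already in the invoice (seller's account under FCA): inland to port, export clearance — exclude.
CIF value = FCA price + origin terminal + freight + insurance = 45368.84 + 523.34 + 6999.53 + 568.87 = 53460.58
Import duty = 53460.58 × 23.7% = 12670.16
Buyer bears: origin terminal 523.34 + freight 6999.53 + insurance 568.87 + destination terminal 643.75 + duty 12670.16 = 21405.65
Landed cost = invoice 45368.84 + 21405.65 = 66774.49

Total landed cost: GBP 66774.49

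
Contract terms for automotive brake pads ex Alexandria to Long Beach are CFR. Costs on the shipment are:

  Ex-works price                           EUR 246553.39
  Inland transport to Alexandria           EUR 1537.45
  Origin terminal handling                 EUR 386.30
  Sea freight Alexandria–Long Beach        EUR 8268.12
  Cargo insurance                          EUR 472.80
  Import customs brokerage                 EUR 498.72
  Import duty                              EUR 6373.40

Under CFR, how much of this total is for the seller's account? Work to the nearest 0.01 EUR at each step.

CFR: the seller pays costs through ocean freight to the destination port, but not insurance.
Seller's account: goods 246553.39 + inland to port 1537.45 + origin terminal 386.30 + freight 8268.12 = 256745.26
Buyer's account: insurance 472.80 + brokerage 498.72 + duty 6373.40 = 7344.92

Seller's account: EUR 256745.26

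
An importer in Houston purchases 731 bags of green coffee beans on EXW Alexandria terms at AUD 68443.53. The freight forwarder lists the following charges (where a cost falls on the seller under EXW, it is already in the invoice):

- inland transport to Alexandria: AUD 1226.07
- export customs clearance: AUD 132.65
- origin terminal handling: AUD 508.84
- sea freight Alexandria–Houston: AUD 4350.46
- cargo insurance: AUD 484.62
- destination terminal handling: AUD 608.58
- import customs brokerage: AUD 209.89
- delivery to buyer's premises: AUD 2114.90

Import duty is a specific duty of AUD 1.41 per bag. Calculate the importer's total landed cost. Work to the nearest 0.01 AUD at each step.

EXW: the seller makes goods available at their premises; the buyer bears all onward costs.
CIF value = EXW price + inland to port + export clearance + origin terminal + freight + insurance = 68443.53 + 1226.07 + 132.65 + 508.84 + 4350.46 + 484.62 = 75146.17
Import duty = 731 × 1.41 = 1030.71
Buyer bears: inland to port 1226.07 + export clearance 132.65 + origin terminal 508.84 + freight 4350.46 + insurance 484.62 + destination terminal 608.58 + brokerage 209.89 + delivery 2114.90 + duty 1030.71 = 10666.72
Landed cost = invoice 68443.53 + 10666.72 = 79110.25

Total landed cost: AUD 79110.25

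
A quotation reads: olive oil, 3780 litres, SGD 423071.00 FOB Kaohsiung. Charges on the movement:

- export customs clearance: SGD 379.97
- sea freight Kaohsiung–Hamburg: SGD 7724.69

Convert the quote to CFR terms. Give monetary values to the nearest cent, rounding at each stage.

Not relevant to the conversion: export clearance — on the seller under both FOB and CFR; already in the FOB price and stays in the CFR price.
From FOB to CFR, the seller additionally bears: freight.
CFR price = 423071.00 + 7724.69 = 430795.69

CFR price: SGD 430795.69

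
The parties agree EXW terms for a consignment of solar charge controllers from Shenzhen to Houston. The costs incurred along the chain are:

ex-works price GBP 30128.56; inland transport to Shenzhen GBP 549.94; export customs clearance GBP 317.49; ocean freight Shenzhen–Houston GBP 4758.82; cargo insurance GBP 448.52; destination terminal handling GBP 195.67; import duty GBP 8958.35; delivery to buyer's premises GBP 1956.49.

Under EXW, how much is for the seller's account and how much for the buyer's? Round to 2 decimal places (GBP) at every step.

EXW: the seller makes goods available at their premises; the buyer bears all onward costs.
Seller's account: goods 30128.56 = 30128.56
Buyer's account: inland to port 549.94 + export clearance 317.49 + freight 4758.82 + insurance 448.52 + destination terminal 195.67 + duty 8958.35 + delivery 1956.49 = 17185.28

Seller: GBP 30128.56; buyer: GBP 17185.28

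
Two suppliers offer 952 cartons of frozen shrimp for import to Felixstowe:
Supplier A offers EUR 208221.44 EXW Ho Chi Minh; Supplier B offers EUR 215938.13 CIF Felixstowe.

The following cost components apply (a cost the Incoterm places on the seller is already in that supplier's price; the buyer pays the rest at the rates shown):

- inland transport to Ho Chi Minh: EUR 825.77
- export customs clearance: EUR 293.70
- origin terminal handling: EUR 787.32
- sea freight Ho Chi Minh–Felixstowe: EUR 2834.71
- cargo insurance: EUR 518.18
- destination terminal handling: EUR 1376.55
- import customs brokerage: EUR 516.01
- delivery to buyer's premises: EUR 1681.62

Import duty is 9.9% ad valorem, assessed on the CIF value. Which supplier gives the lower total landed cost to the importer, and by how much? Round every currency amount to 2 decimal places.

Supplier A is cheaper by EUR 2700.25

Supplier A (EXW):
CIF value = EXW price + inland to port + export clearance + origin terminal + freight + insurance = 208221.44 + 825.77 + 293.70 + 787.32 + 2834.71 + 518.18 = 213481.12
Import duty = 213481.12 × 9.9% = 21134.63
Buyer bears (A): 825.77 + 293.70 + 787.32 + 2834.71 + 518.18 + 1376.55 + 516.01 + 1681.62 = 8833.86
Landed cost (A) = invoice 208221.44 + 8833.86 + duty 21134.63 = 238189.93
Supplier B (CIF):
The CIF price already equals the CIF value: 215938.13
Import duty = 215938.13 × 9.9% = 21377.87
Buyer bears (B): 1376.55 + 516.01 + 1681.62 = 3574.18
Landed cost (B) = invoice 215938.13 + 3574.18 + duty 21377.87 = 240890.18
Difference = |238189.93 − 240890.18| = 2700.25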